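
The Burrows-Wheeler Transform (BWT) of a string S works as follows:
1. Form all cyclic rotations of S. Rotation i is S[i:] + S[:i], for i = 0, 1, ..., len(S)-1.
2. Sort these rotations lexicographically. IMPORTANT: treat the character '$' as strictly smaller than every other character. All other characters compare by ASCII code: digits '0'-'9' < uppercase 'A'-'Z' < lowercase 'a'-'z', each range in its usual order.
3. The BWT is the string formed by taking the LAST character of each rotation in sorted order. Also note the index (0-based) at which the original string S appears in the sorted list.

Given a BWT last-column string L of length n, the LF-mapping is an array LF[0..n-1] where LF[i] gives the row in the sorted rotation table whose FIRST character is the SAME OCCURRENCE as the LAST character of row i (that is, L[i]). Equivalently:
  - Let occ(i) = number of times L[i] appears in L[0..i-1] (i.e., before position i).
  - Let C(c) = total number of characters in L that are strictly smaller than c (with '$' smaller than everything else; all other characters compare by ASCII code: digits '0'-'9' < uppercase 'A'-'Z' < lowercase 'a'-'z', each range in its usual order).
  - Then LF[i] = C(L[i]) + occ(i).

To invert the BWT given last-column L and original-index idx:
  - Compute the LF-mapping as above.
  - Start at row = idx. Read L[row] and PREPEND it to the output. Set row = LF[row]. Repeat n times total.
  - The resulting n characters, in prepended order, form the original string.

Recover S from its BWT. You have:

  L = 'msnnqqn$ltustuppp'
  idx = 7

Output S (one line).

LF mapping: 2 11 3 4 9 10 5 0 1 13 15 12 14 16 6 7 8
Walk LF starting at row 7, prepending L[row]:
  step 1: row=7, L[7]='$', prepend. Next row=LF[7]=0
  step 2: row=0, L[0]='m', prepend. Next row=LF[0]=2
  step 3: row=2, L[2]='n', prepend. Next row=LF[2]=3
  step 4: row=3, L[3]='n', prepend. Next row=LF[3]=4
  step 5: row=4, L[4]='q', prepend. Next row=LF[4]=9
  step 6: row=9, L[9]='t', prepend. Next row=LF[9]=13
  step 7: row=13, L[13]='u', prepend. Next row=LF[13]=16
  step 8: row=16, L[16]='p', prepend. Next row=LF[16]=8
  step 9: row=8, L[8]='l', prepend. Next row=LF[8]=1
  step 10: row=1, L[1]='s', prepend. Next row=LF[1]=11
  step 11: row=11, L[11]='s', prepend. Next row=LF[11]=12
  step 12: row=12, L[12]='t', prepend. Next row=LF[12]=14
  step 13: row=14, L[14]='p', prepend. Next row=LF[14]=6
  step 14: row=6, L[6]='n', prepend. Next row=LF[6]=5
  step 15: row=5, L[5]='q', prepend. Next row=LF[5]=10
  step 16: row=10, L[10]='u', prepend. Next row=LF[10]=15
  step 17: row=15, L[15]='p', prepend. Next row=LF[15]=7
Reversed output: puqnptsslputqnnm$

Answer: puqnptsslputqnnm$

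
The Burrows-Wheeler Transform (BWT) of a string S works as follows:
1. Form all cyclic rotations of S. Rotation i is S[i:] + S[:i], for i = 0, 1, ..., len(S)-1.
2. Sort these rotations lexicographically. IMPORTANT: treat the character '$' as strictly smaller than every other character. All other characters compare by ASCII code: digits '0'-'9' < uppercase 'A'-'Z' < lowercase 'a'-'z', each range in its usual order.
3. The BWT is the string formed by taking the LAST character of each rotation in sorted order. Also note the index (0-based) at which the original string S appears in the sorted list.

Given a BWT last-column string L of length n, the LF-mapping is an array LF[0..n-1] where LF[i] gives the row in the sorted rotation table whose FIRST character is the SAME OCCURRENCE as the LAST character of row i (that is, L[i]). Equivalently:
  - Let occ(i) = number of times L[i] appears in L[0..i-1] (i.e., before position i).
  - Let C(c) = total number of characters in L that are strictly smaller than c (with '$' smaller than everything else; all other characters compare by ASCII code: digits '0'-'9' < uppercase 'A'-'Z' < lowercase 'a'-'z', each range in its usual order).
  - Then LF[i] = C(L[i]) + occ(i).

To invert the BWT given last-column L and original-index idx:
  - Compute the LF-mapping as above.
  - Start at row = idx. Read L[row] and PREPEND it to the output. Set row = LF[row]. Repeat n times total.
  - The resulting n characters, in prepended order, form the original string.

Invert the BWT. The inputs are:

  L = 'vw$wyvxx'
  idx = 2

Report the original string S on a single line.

Answer: vxxywwv$

Derivation:
LF mapping: 1 3 0 4 7 2 5 6
Walk LF starting at row 2, prepending L[row]:
  step 1: row=2, L[2]='$', prepend. Next row=LF[2]=0
  step 2: row=0, L[0]='v', prepend. Next row=LF[0]=1
  step 3: row=1, L[1]='w', prepend. Next row=LF[1]=3
  step 4: row=3, L[3]='w', prepend. Next row=LF[3]=4
  step 5: row=4, L[4]='y', prepend. Next row=LF[4]=7
  step 6: row=7, L[7]='x', prepend. Next row=LF[7]=6
  step 7: row=6, L[6]='x', prepend. Next row=LF[6]=5
  step 8: row=5, L[5]='v', prepend. Next row=LF[5]=2
Reversed output: vxxywwv$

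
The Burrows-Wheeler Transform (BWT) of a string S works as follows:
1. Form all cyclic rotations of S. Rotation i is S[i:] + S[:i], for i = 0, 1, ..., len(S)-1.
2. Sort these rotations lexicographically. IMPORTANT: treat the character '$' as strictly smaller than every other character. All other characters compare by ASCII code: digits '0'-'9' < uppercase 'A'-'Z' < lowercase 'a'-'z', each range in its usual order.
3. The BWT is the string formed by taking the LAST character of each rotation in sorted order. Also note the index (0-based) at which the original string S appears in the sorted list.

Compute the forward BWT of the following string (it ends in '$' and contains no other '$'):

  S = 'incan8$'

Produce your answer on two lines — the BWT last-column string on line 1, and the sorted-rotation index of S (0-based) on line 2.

Answer: 8ncn$ai
4

Derivation:
All 7 rotations (rotation i = S[i:]+S[:i]):
  rot[0] = incan8$
  rot[1] = ncan8$i
  rot[2] = can8$in
  rot[3] = an8$inc
  rot[4] = n8$inca
  rot[5] = 8$incan
  rot[6] = $incan8
Sorted (with $ < everything):
  sorted[0] = $incan8  (last char: '8')
  sorted[1] = 8$incan  (last char: 'n')
  sorted[2] = an8$inc  (last char: 'c')
  sorted[3] = can8$in  (last char: 'n')
  sorted[4] = incan8$  (last char: '$')
  sorted[5] = n8$inca  (last char: 'a')
  sorted[6] = ncan8$i  (last char: 'i')
Last column: 8ncn$ai
Original string S is at sorted index 4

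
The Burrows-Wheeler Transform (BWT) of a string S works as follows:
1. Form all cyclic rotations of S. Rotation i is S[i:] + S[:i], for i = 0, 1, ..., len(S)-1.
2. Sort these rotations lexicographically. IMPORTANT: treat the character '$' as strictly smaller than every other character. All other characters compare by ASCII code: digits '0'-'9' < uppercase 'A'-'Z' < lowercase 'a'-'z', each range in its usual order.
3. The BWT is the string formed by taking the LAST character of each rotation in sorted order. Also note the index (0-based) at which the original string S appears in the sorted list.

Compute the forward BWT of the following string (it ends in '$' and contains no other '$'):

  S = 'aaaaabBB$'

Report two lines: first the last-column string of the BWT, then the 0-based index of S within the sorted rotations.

All 9 rotations (rotation i = S[i:]+S[:i]):
  rot[0] = aaaaabBB$
  rot[1] = aaaabBB$a
  rot[2] = aaabBB$aa
  rot[3] = aabBB$aaa
  rot[4] = abBB$aaaa
  rot[5] = bBB$aaaaa
  rot[6] = BB$aaaaab
  rot[7] = B$aaaaabB
  rot[8] = $aaaaabBB
Sorted (with $ < everything):
  sorted[0] = $aaaaabBB  (last char: 'B')
  sorted[1] = B$aaaaabB  (last char: 'B')
  sorted[2] = BB$aaaaab  (last char: 'b')
  sorted[3] = aaaaabBB$  (last char: '$')
  sorted[4] = aaaabBB$a  (last char: 'a')
  sorted[5] = aaabBB$aa  (last char: 'a')
  sorted[6] = aabBB$aaa  (last char: 'a')
  sorted[7] = abBB$aaaa  (last char: 'a')
  sorted[8] = bBB$aaaaa  (last char: 'a')
Last column: BBb$aaaaa
Original string S is at sorted index 3

Answer: BBb$aaaaa
3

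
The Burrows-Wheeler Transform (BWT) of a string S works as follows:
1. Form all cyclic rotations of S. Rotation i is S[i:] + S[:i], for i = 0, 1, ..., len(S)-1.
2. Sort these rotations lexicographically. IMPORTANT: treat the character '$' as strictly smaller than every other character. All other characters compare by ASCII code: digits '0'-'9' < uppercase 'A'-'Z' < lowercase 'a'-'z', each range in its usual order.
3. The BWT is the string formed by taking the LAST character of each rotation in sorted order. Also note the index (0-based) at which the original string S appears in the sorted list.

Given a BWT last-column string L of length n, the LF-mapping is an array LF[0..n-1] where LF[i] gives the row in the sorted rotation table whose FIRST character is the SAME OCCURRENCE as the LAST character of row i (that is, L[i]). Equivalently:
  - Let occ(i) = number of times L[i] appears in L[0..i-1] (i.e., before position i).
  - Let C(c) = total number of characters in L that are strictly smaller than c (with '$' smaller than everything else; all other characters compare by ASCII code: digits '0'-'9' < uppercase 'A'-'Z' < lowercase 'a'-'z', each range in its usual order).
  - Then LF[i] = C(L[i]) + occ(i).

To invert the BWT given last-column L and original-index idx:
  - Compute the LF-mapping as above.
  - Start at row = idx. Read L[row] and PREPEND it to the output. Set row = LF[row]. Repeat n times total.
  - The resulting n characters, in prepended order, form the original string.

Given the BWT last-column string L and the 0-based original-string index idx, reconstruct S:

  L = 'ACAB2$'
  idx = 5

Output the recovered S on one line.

LF mapping: 2 5 3 4 1 0
Walk LF starting at row 5, prepending L[row]:
  step 1: row=5, L[5]='$', prepend. Next row=LF[5]=0
  step 2: row=0, L[0]='A', prepend. Next row=LF[0]=2
  step 3: row=2, L[2]='A', prepend. Next row=LF[2]=3
  step 4: row=3, L[3]='B', prepend. Next row=LF[3]=4
  step 5: row=4, L[4]='2', prepend. Next row=LF[4]=1
  step 6: row=1, L[1]='C', prepend. Next row=LF[1]=5
Reversed output: C2BAA$

Answer: C2BAA$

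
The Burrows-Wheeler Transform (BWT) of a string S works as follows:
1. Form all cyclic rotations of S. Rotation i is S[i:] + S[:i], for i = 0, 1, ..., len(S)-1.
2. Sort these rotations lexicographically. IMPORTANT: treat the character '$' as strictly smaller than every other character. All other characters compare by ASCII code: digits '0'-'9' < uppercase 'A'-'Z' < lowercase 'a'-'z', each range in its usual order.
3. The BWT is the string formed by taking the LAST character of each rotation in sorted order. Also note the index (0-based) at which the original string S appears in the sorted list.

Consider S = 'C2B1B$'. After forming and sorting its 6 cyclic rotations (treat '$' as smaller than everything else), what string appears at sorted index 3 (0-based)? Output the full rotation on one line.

Answer: B$C2B1

Derivation:
All 6 rotations (rotation i = S[i:]+S[:i]):
  rot[0] = C2B1B$
  rot[1] = 2B1B$C
  rot[2] = B1B$C2
  rot[3] = 1B$C2B
  rot[4] = B$C2B1
  rot[5] = $C2B1B
Sorted (with $ < everything):
  sorted[0] = $C2B1B
  sorted[1] = 1B$C2B
  sorted[2] = 2B1B$C
  sorted[3] = B$C2B1
  sorted[4] = B1B$C2
  sorted[5] = C2B1B$
sorted[3] = B$C2B1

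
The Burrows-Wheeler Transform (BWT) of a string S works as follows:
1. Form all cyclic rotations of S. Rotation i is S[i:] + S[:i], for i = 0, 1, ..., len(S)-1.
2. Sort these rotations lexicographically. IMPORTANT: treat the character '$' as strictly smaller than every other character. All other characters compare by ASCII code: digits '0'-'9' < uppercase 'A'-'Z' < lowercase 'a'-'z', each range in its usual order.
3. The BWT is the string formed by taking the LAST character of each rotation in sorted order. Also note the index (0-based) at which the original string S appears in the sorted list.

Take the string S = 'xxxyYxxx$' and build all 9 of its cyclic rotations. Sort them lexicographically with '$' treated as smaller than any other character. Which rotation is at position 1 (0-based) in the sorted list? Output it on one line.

Answer: Yxxx$xxxy

Derivation:
All 9 rotations (rotation i = S[i:]+S[:i]):
  rot[0] = xxxyYxxx$
  rot[1] = xxyYxxx$x
  rot[2] = xyYxxx$xx
  rot[3] = yYxxx$xxx
  rot[4] = Yxxx$xxxy
  rot[5] = xxx$xxxyY
  rot[6] = xx$xxxyYx
  rot[7] = x$xxxyYxx
  rot[8] = $xxxyYxxx
Sorted (with $ < everything):
  sorted[0] = $xxxyYxxx
  sorted[1] = Yxxx$xxxy
  sorted[2] = x$xxxyYxx
  sorted[3] = xx$xxxyYx
  sorted[4] = xxx$xxxyY
  sorted[5] = xxxyYxxx$
  sorted[6] = xxyYxxx$x
  sorted[7] = xyYxxx$xx
  sorted[8] = yYxxx$xxx
sorted[1] = Yxxx$xxxy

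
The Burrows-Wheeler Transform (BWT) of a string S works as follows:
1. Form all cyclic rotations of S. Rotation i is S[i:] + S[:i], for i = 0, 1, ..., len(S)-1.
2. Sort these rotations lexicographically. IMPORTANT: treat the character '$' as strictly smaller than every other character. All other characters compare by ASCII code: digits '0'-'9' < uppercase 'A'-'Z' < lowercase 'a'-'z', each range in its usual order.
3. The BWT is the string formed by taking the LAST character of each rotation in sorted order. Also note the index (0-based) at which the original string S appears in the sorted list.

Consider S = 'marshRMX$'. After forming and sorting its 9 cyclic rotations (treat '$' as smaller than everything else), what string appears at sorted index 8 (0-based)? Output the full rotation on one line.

All 9 rotations (rotation i = S[i:]+S[:i]):
  rot[0] = marshRMX$
  rot[1] = arshRMX$m
  rot[2] = rshRMX$ma
  rot[3] = shRMX$mar
  rot[4] = hRMX$mars
  rot[5] = RMX$marsh
  rot[6] = MX$marshR
  rot[7] = X$marshRM
  rot[8] = $marshRMX
Sorted (with $ < everything):
  sorted[0] = $marshRMX
  sorted[1] = MX$marshR
  sorted[2] = RMX$marsh
  sorted[3] = X$marshRM
  sorted[4] = arshRMX$m
  sorted[5] = hRMX$mars
  sorted[6] = marshRMX$
  sorted[7] = rshRMX$ma
  sorted[8] = shRMX$mar
sorted[8] = shRMX$mar

Answer: shRMX$mar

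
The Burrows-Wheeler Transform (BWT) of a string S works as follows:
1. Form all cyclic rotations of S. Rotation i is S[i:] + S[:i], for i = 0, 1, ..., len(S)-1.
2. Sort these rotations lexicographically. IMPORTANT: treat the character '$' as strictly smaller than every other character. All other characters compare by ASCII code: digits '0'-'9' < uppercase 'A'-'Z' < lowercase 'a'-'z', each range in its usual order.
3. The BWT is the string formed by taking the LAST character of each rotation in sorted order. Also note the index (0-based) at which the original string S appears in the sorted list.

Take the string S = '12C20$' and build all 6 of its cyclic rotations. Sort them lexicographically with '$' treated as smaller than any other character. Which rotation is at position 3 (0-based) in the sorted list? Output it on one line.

All 6 rotations (rotation i = S[i:]+S[:i]):
  rot[0] = 12C20$
  rot[1] = 2C20$1
  rot[2] = C20$12
  rot[3] = 20$12C
  rot[4] = 0$12C2
  rot[5] = $12C20
Sorted (with $ < everything):
  sorted[0] = $12C20
  sorted[1] = 0$12C2
  sorted[2] = 12C20$
  sorted[3] = 20$12C
  sorted[4] = 2C20$1
  sorted[5] = C20$12
sorted[3] = 20$12C

Answer: 20$12C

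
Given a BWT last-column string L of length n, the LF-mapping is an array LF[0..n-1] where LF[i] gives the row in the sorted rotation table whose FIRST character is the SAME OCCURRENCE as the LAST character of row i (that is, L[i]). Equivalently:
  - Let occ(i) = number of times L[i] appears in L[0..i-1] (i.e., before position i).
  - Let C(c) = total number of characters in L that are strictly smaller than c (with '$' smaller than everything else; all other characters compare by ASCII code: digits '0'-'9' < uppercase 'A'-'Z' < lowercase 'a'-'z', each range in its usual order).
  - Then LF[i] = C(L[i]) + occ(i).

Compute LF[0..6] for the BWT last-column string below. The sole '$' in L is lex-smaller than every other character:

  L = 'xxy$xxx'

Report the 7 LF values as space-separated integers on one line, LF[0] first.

Answer: 1 2 6 0 3 4 5

Derivation:
Char counts: '$':1, 'x':5, 'y':1
C (first-col start): C('$')=0, C('x')=1, C('y')=6
L[0]='x': occ=0, LF[0]=C('x')+0=1+0=1
L[1]='x': occ=1, LF[1]=C('x')+1=1+1=2
L[2]='y': occ=0, LF[2]=C('y')+0=6+0=6
L[3]='$': occ=0, LF[3]=C('$')+0=0+0=0
L[4]='x': occ=2, LF[4]=C('x')+2=1+2=3
L[5]='x': occ=3, LF[5]=C('x')+3=1+3=4
L[6]='x': occ=4, LF[6]=C('x')+4=1+4=5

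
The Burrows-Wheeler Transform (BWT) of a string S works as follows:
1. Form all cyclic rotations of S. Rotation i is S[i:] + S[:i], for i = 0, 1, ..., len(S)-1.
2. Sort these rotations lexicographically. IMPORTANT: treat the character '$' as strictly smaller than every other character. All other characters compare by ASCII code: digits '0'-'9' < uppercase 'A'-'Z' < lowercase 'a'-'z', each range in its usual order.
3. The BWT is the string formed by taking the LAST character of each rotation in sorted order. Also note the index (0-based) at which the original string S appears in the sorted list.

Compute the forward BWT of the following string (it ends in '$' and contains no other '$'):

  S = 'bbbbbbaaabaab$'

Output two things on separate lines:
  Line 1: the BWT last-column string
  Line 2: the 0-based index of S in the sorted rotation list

Answer: bbbaaaababbbb$
13

Derivation:
All 14 rotations (rotation i = S[i:]+S[:i]):
  rot[0] = bbbbbbaaabaab$
  rot[1] = bbbbbaaabaab$b
  rot[2] = bbbbaaabaab$bb
  rot[3] = bbbaaabaab$bbb
  rot[4] = bbaaabaab$bbbb
  rot[5] = baaabaab$bbbbb
  rot[6] = aaabaab$bbbbbb
  rot[7] = aabaab$bbbbbba
  rot[8] = abaab$bbbbbbaa
  rot[9] = baab$bbbbbbaaa
  rot[10] = aab$bbbbbbaaab
  rot[11] = ab$bbbbbbaaaba
  rot[12] = b$bbbbbbaaabaa
  rot[13] = $bbbbbbaaabaab
Sorted (with $ < everything):
  sorted[0] = $bbbbbbaaabaab  (last char: 'b')
  sorted[1] = aaabaab$bbbbbb  (last char: 'b')
  sorted[2] = aab$bbbbbbaaab  (last char: 'b')
  sorted[3] = aabaab$bbbbbba  (last char: 'a')
  sorted[4] = ab$bbbbbbaaaba  (last char: 'a')
  sorted[5] = abaab$bbbbbbaa  (last char: 'a')
  sorted[6] = b$bbbbbbaaabaa  (last char: 'a')
  sorted[7] = baaabaab$bbbbb  (last char: 'b')
  sorted[8] = baab$bbbbbbaaa  (last char: 'a')
  sorted[9] = bbaaabaab$bbbb  (last char: 'b')
  sorted[10] = bbbaaabaab$bbb  (last char: 'b')
  sorted[11] = bbbbaaabaab$bb  (last char: 'b')
  sorted[12] = bbbbbaaabaab$b  (last char: 'b')
  sorted[13] = bbbbbbaaabaab$  (last char: '$')
Last column: bbbaaaababbbb$
Original string S is at sorted index 13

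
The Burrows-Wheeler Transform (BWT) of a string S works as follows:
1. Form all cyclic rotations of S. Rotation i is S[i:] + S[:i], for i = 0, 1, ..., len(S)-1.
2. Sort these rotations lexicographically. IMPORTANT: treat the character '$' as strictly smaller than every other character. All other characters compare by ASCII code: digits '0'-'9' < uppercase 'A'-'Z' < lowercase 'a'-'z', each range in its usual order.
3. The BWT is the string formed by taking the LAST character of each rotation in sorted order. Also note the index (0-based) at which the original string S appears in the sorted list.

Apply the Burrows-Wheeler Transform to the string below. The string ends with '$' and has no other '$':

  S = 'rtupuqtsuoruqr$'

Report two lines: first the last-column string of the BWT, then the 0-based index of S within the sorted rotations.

All 15 rotations (rotation i = S[i:]+S[:i]):
  rot[0] = rtupuqtsuoruqr$
  rot[1] = tupuqtsuoruqr$r
  rot[2] = upuqtsuoruqr$rt
  rot[3] = puqtsuoruqr$rtu
  rot[4] = uqtsuoruqr$rtup
  rot[5] = qtsuoruqr$rtupu
  rot[6] = tsuoruqr$rtupuq
  rot[7] = suoruqr$rtupuqt
  rot[8] = uoruqr$rtupuqts
  rot[9] = oruqr$rtupuqtsu
  rot[10] = ruqr$rtupuqtsuo
  rot[11] = uqr$rtupuqtsuor
  rot[12] = qr$rtupuqtsuoru
  rot[13] = r$rtupuqtsuoruq
  rot[14] = $rtupuqtsuoruqr
Sorted (with $ < everything):
  sorted[0] = $rtupuqtsuoruqr  (last char: 'r')
  sorted[1] = oruqr$rtupuqtsu  (last char: 'u')
  sorted[2] = puqtsuoruqr$rtu  (last char: 'u')
  sorted[3] = qr$rtupuqtsuoru  (last char: 'u')
  sorted[4] = qtsuoruqr$rtupu  (last char: 'u')
  sorted[5] = r$rtupuqtsuoruq  (last char: 'q')
  sorted[6] = rtupuqtsuoruqr$  (last char: '$')
  sorted[7] = ruqr$rtupuqtsuo  (last char: 'o')
  sorted[8] = suoruqr$rtupuqt  (last char: 't')
  sorted[9] = tsuoruqr$rtupuq  (last char: 'q')
  sorted[10] = tupuqtsuoruqr$r  (last char: 'r')
  sorted[11] = uoruqr$rtupuqts  (last char: 's')
  sorted[12] = upuqtsuoruqr$rt  (last char: 't')
  sorted[13] = uqr$rtupuqtsuor  (last char: 'r')
  sorted[14] = uqtsuoruqr$rtup  (last char: 'p')
Last column: ruuuuq$otqrstrp
Original string S is at sorted index 6

Answer: ruuuuq$otqrstrp
6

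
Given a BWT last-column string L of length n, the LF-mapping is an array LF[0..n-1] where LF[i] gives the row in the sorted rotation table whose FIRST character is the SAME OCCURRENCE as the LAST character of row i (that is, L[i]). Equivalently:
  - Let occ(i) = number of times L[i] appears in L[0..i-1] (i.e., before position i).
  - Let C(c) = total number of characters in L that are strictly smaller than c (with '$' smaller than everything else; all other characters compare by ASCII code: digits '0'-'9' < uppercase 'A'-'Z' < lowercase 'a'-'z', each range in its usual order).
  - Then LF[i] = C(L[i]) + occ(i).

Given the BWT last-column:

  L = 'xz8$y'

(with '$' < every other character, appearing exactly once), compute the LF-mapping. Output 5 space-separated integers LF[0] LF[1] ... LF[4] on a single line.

Answer: 2 4 1 0 3

Derivation:
Char counts: '$':1, '8':1, 'x':1, 'y':1, 'z':1
C (first-col start): C('$')=0, C('8')=1, C('x')=2, C('y')=3, C('z')=4
L[0]='x': occ=0, LF[0]=C('x')+0=2+0=2
L[1]='z': occ=0, LF[1]=C('z')+0=4+0=4
L[2]='8': occ=0, LF[2]=C('8')+0=1+0=1
L[3]='$': occ=0, LF[3]=C('$')+0=0+0=0
L[4]='y': occ=0, LF[4]=C('y')+0=3+0=3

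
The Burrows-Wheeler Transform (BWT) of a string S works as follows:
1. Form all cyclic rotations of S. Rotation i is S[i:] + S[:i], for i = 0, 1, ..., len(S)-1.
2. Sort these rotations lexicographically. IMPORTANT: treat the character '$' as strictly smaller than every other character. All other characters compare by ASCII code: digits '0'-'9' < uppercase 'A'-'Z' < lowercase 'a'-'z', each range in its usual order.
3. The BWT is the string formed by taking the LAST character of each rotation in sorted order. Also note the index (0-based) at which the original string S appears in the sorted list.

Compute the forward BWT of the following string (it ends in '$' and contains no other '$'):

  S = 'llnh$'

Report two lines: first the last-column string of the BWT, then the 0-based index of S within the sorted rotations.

All 5 rotations (rotation i = S[i:]+S[:i]):
  rot[0] = llnh$
  rot[1] = lnh$l
  rot[2] = nh$ll
  rot[3] = h$lln
  rot[4] = $llnh
Sorted (with $ < everything):
  sorted[0] = $llnh  (last char: 'h')
  sorted[1] = h$lln  (last char: 'n')
  sorted[2] = llnh$  (last char: '$')
  sorted[3] = lnh$l  (last char: 'l')
  sorted[4] = nh$ll  (last char: 'l')
Last column: hn$ll
Original string S is at sorted index 2

Answer: hn$ll
2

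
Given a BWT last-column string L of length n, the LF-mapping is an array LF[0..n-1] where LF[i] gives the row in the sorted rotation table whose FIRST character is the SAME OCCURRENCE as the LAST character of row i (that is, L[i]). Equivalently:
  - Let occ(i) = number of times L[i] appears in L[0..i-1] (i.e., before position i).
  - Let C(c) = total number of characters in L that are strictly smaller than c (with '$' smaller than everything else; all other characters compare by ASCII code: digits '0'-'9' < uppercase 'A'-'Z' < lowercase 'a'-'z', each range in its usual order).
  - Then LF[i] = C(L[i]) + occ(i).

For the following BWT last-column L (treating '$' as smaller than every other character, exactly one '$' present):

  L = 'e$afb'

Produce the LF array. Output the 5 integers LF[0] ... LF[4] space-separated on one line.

Answer: 3 0 1 4 2

Derivation:
Char counts: '$':1, 'a':1, 'b':1, 'e':1, 'f':1
C (first-col start): C('$')=0, C('a')=1, C('b')=2, C('e')=3, C('f')=4
L[0]='e': occ=0, LF[0]=C('e')+0=3+0=3
L[1]='$': occ=0, LF[1]=C('$')+0=0+0=0
L[2]='a': occ=0, LF[2]=C('a')+0=1+0=1
L[3]='f': occ=0, LF[3]=C('f')+0=4+0=4
L[4]='b': occ=0, LF[4]=C('b')+0=2+0=2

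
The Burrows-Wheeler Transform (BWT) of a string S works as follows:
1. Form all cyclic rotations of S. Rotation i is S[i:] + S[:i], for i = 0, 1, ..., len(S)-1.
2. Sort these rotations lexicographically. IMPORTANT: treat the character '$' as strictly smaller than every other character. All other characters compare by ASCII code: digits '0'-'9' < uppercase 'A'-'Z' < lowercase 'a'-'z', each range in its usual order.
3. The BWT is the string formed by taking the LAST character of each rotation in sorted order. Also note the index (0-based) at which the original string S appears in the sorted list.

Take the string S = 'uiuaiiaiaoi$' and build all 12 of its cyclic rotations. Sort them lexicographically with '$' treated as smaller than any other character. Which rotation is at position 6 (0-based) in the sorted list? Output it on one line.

Answer: iaoi$uiuaiia

Derivation:
All 12 rotations (rotation i = S[i:]+S[:i]):
  rot[0] = uiuaiiaiaoi$
  rot[1] = iuaiiaiaoi$u
  rot[2] = uaiiaiaoi$ui
  rot[3] = aiiaiaoi$uiu
  rot[4] = iiaiaoi$uiua
  rot[5] = iaiaoi$uiuai
  rot[6] = aiaoi$uiuaii
  rot[7] = iaoi$uiuaiia
  rot[8] = aoi$uiuaiiai
  rot[9] = oi$uiuaiiaia
  rot[10] = i$uiuaiiaiao
  rot[11] = $uiuaiiaiaoi
Sorted (with $ < everything):
  sorted[0] = $uiuaiiaiaoi
  sorted[1] = aiaoi$uiuaii
  sorted[2] = aiiaiaoi$uiu
  sorted[3] = aoi$uiuaiiai
  sorted[4] = i$uiuaiiaiao
  sorted[5] = iaiaoi$uiuai
  sorted[6] = iaoi$uiuaiia
  sorted[7] = iiaiaoi$uiua
  sorted[8] = iuaiiaiaoi$u
  sorted[9] = oi$uiuaiiaia
  sorted[10] = uaiiaiaoi$ui
  sorted[11] = uiuaiiaiaoi$
sorted[6] = iaoi$uiuaiia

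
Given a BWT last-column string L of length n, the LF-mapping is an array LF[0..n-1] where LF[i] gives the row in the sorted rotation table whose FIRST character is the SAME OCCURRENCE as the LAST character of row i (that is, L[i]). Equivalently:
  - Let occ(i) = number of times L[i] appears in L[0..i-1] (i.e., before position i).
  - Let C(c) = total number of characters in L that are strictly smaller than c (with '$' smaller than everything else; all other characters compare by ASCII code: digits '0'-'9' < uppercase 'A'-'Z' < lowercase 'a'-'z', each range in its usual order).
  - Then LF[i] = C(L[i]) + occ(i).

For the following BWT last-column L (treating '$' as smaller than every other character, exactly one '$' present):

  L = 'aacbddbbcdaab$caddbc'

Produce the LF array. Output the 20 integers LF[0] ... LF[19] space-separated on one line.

Char counts: '$':1, 'a':5, 'b':5, 'c':4, 'd':5
C (first-col start): C('$')=0, C('a')=1, C('b')=6, C('c')=11, C('d')=15
L[0]='a': occ=0, LF[0]=C('a')+0=1+0=1
L[1]='a': occ=1, LF[1]=C('a')+1=1+1=2
L[2]='c': occ=0, LF[2]=C('c')+0=11+0=11
L[3]='b': occ=0, LF[3]=C('b')+0=6+0=6
L[4]='d': occ=0, LF[4]=C('d')+0=15+0=15
L[5]='d': occ=1, LF[5]=C('d')+1=15+1=16
L[6]='b': occ=1, LF[6]=C('b')+1=6+1=7
L[7]='b': occ=2, LF[7]=C('b')+2=6+2=8
L[8]='c': occ=1, LF[8]=C('c')+1=11+1=12
L[9]='d': occ=2, LF[9]=C('d')+2=15+2=17
L[10]='a': occ=2, LF[10]=C('a')+2=1+2=3
L[11]='a': occ=3, LF[11]=C('a')+3=1+3=4
L[12]='b': occ=3, LF[12]=C('b')+3=6+3=9
L[13]='$': occ=0, LF[13]=C('$')+0=0+0=0
L[14]='c': occ=2, LF[14]=C('c')+2=11+2=13
L[15]='a': occ=4, LF[15]=C('a')+4=1+4=5
L[16]='d': occ=3, LF[16]=C('d')+3=15+3=18
L[17]='d': occ=4, LF[17]=C('d')+4=15+4=19
L[18]='b': occ=4, LF[18]=C('b')+4=6+4=10
L[19]='c': occ=3, LF[19]=C('c')+3=11+3=14

Answer: 1 2 11 6 15 16 7 8 12 17 3 4 9 0 13 5 18 19 10 14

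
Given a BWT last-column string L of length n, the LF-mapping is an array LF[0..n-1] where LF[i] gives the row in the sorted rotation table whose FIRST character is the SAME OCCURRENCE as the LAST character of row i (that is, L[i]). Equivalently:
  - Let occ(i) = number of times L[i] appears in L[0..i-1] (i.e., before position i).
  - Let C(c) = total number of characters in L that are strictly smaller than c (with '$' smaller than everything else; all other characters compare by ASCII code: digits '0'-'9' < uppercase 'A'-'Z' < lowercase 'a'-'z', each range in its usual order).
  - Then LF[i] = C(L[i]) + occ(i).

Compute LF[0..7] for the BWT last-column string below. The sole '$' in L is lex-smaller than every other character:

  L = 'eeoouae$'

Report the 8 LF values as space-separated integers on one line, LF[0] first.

Char counts: '$':1, 'a':1, 'e':3, 'o':2, 'u':1
C (first-col start): C('$')=0, C('a')=1, C('e')=2, C('o')=5, C('u')=7
L[0]='e': occ=0, LF[0]=C('e')+0=2+0=2
L[1]='e': occ=1, LF[1]=C('e')+1=2+1=3
L[2]='o': occ=0, LF[2]=C('o')+0=5+0=5
L[3]='o': occ=1, LF[3]=C('o')+1=5+1=6
L[4]='u': occ=0, LF[4]=C('u')+0=7+0=7
L[5]='a': occ=0, LF[5]=C('a')+0=1+0=1
L[6]='e': occ=2, LF[6]=C('e')+2=2+2=4
L[7]='$': occ=0, LF[7]=C('$')+0=0+0=0

Answer: 2 3 5 6 7 1 4 0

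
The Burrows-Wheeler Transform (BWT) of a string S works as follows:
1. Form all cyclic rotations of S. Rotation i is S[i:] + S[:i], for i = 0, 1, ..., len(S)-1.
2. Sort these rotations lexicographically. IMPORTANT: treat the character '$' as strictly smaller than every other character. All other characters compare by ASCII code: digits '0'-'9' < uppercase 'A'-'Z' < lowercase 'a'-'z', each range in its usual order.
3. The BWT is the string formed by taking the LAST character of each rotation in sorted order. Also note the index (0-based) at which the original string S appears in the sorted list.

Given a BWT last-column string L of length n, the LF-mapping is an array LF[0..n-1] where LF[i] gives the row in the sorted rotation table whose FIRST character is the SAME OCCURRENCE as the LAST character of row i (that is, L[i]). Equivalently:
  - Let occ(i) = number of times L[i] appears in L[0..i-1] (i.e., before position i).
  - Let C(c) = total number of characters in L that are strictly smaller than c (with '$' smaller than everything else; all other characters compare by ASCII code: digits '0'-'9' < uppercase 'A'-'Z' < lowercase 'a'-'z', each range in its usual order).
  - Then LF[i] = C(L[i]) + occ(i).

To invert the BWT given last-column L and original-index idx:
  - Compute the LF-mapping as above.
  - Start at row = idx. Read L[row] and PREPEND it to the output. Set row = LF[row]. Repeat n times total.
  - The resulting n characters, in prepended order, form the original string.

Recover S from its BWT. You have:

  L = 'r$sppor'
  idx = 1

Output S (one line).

LF mapping: 4 0 6 2 3 1 5
Walk LF starting at row 1, prepending L[row]:
  step 1: row=1, L[1]='$', prepend. Next row=LF[1]=0
  step 2: row=0, L[0]='r', prepend. Next row=LF[0]=4
  step 3: row=4, L[4]='p', prepend. Next row=LF[4]=3
  step 4: row=3, L[3]='p', prepend. Next row=LF[3]=2
  step 5: row=2, L[2]='s', prepend. Next row=LF[2]=6
  step 6: row=6, L[6]='r', prepend. Next row=LF[6]=5
  step 7: row=5, L[5]='o', prepend. Next row=LF[5]=1
Reversed output: orsppr$

Answer: orsppr$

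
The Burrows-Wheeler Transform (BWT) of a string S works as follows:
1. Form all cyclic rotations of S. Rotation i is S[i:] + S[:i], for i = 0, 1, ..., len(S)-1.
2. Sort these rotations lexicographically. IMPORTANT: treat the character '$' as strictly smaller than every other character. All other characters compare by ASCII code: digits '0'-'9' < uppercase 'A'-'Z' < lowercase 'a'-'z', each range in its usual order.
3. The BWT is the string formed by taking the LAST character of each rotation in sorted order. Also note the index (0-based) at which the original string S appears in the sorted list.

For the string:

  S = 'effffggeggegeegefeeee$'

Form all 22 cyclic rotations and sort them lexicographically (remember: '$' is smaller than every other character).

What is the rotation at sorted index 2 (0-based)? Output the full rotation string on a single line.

All 22 rotations (rotation i = S[i:]+S[:i]):
  rot[0] = effffggeggegeegefeeee$
  rot[1] = ffffggeggegeegefeeee$e
  rot[2] = fffggeggegeegefeeee$ef
  rot[3] = ffggeggegeegefeeee$eff
  rot[4] = fggeggegeegefeeee$efff
  rot[5] = ggeggegeegefeeee$effff
  rot[6] = geggegeegefeeee$effffg
  rot[7] = eggegeegefeeee$effffgg
  rot[8] = ggegeegefeeee$effffgge
  rot[9] = gegeegefeeee$effffggeg
  rot[10] = egeegefeeee$effffggegg
  rot[11] = geegefeeee$effffggegge
  rot[12] = eegefeeee$effffggeggeg
  rot[13] = egefeeee$effffggeggege
  rot[14] = gefeeee$effffggeggegee
  rot[15] = efeeee$effffggeggegeeg
  rot[16] = feeee$effffggeggegeege
  rot[17] = eeee$effffggeggegeegef
  rot[18] = eee$effffggeggegeegefe
  rot[19] = ee$effffggeggegeegefee
  rot[20] = e$effffggeggegeegefeee
  rot[21] = $effffggeggegeegefeeee
Sorted (with $ < everything):
  sorted[0] = $effffggeggegeegefeeee
  sorted[1] = e$effffggeggegeegefeee
  sorted[2] = ee$effffggeggegeegefee
  sorted[3] = eee$effffggeggegeegefe
  sorted[4] = eeee$effffggeggegeegef
  sorted[5] = eegefeeee$effffggeggeg
  sorted[6] = efeeee$effffggeggegeeg
  sorted[7] = effffggeggegeegefeeee$
  sorted[8] = egeegefeeee$effffggegg
  sorted[9] = egefeeee$effffggeggege
  sorted[10] = eggegeegefeeee$effffgg
  sorted[11] = feeee$effffggeggegeege
  sorted[12] = ffffggeggegeegefeeee$e
  sorted[13] = fffggeggegeegefeeee$ef
  sorted[14] = ffggeggegeegefeeee$eff
  sorted[15] = fggeggegeegefeeee$efff
  sorted[16] = geegefeeee$effffggegge
  sorted[17] = gefeeee$effffggeggegee
  sorted[18] = gegeegefeeee$effffggeg
  sorted[19] = geggegeegefeeee$effffg
  sorted[20] = ggegeegefeeee$effffgge
  sorted[21] = ggeggegeegefeeee$effff
sorted[2] = ee$effffggeggegeegefee

Answer: ee$effffggeggegeegefee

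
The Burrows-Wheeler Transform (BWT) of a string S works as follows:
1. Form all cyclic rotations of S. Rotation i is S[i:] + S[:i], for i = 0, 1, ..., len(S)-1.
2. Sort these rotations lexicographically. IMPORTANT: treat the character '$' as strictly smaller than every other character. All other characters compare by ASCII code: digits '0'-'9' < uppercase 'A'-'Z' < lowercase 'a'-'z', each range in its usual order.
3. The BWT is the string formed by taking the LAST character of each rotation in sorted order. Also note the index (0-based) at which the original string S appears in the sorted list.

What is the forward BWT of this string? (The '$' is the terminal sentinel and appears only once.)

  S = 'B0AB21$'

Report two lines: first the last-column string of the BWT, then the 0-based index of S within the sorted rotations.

Answer: 1B2B0$A
5

Derivation:
All 7 rotations (rotation i = S[i:]+S[:i]):
  rot[0] = B0AB21$
  rot[1] = 0AB21$B
  rot[2] = AB21$B0
  rot[3] = B21$B0A
  rot[4] = 21$B0AB
  rot[5] = 1$B0AB2
  rot[6] = $B0AB21
Sorted (with $ < everything):
  sorted[0] = $B0AB21  (last char: '1')
  sorted[1] = 0AB21$B  (last char: 'B')
  sorted[2] = 1$B0AB2  (last char: '2')
  sorted[3] = 21$B0AB  (last char: 'B')
  sorted[4] = AB21$B0  (last char: '0')
  sorted[5] = B0AB21$  (last char: '$')
  sorted[6] = B21$B0A  (last char: 'A')
Last column: 1B2B0$A
Original string S is at sorted index 5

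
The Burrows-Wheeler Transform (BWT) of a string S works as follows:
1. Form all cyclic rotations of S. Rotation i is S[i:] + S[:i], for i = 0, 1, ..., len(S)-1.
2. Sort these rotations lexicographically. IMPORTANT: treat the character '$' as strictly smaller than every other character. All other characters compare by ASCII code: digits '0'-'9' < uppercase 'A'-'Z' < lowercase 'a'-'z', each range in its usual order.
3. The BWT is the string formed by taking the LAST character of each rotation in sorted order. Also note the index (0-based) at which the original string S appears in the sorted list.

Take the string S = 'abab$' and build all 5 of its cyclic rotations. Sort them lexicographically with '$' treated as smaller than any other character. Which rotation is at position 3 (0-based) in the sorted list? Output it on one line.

Answer: b$aba

Derivation:
All 5 rotations (rotation i = S[i:]+S[:i]):
  rot[0] = abab$
  rot[1] = bab$a
  rot[2] = ab$ab
  rot[3] = b$aba
  rot[4] = $abab
Sorted (with $ < everything):
  sorted[0] = $abab
  sorted[1] = ab$ab
  sorted[2] = abab$
  sorted[3] = b$aba
  sorted[4] = bab$a
sorted[3] = b$aba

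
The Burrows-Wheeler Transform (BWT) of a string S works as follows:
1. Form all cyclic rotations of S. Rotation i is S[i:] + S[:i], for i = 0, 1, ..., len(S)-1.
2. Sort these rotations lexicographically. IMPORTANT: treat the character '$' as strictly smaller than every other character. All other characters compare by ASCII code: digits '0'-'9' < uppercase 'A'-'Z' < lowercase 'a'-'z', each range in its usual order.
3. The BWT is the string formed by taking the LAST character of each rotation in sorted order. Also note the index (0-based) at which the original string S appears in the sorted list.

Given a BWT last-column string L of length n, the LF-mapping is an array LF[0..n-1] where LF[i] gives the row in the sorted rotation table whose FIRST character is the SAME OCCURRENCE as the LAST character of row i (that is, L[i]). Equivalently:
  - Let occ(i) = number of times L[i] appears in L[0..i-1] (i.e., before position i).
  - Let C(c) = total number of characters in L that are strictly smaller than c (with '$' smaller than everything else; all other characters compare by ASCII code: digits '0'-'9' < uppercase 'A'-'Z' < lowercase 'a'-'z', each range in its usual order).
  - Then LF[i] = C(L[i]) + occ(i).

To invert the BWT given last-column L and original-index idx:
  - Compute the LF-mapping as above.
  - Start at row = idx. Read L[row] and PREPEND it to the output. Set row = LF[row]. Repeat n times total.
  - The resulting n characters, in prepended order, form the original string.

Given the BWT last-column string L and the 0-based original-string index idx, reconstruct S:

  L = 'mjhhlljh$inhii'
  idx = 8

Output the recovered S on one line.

Answer: jhhhinlhlijim$

Derivation:
LF mapping: 12 8 1 2 10 11 9 3 0 5 13 4 6 7
Walk LF starting at row 8, prepending L[row]:
  step 1: row=8, L[8]='$', prepend. Next row=LF[8]=0
  step 2: row=0, L[0]='m', prepend. Next row=LF[0]=12
  step 3: row=12, L[12]='i', prepend. Next row=LF[12]=6
  step 4: row=6, L[6]='j', prepend. Next row=LF[6]=9
  step 5: row=9, L[9]='i', prepend. Next row=LF[9]=5
  step 6: row=5, L[5]='l', prepend. Next row=LF[5]=11
  step 7: row=11, L[11]='h', prepend. Next row=LF[11]=4
  step 8: row=4, L[4]='l', prepend. Next row=LF[4]=10
  step 9: row=10, L[10]='n', prepend. Next row=LF[10]=13
  step 10: row=13, L[13]='i', prepend. Next row=LF[13]=7
  step 11: row=7, L[7]='h', prepend. Next row=LF[7]=3
  step 12: row=3, L[3]='h', prepend. Next row=LF[3]=2
  step 13: row=2, L[2]='h', prepend. Next row=LF[2]=1
  step 14: row=1, L[1]='j', prepend. Next row=LF[1]=8
Reversed output: jhhhinlhlijim$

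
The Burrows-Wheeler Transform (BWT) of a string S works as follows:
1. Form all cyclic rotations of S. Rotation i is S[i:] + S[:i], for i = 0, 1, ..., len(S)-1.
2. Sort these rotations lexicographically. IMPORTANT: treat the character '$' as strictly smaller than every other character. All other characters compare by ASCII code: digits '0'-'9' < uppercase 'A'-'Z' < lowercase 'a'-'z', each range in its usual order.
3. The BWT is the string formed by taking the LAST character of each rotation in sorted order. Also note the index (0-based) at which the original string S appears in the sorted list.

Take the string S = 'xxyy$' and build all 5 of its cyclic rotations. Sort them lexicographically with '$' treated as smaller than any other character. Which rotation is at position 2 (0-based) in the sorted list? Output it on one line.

Answer: xyy$x

Derivation:
All 5 rotations (rotation i = S[i:]+S[:i]):
  rot[0] = xxyy$
  rot[1] = xyy$x
  rot[2] = yy$xx
  rot[3] = y$xxy
  rot[4] = $xxyy
Sorted (with $ < everything):
  sorted[0] = $xxyy
  sorted[1] = xxyy$
  sorted[2] = xyy$x
  sorted[3] = y$xxy
  sorted[4] = yy$xx
sorted[2] = xyy$x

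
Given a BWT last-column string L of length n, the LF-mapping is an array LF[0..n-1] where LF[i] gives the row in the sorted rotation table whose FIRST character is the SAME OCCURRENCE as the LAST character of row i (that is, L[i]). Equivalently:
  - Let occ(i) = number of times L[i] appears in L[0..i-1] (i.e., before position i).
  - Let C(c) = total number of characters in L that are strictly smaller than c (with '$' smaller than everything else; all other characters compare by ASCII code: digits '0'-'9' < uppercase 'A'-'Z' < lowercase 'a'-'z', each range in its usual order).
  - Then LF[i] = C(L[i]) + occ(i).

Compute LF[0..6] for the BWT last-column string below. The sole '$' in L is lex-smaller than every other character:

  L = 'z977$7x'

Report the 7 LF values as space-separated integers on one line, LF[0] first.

Char counts: '$':1, '7':3, '9':1, 'x':1, 'z':1
C (first-col start): C('$')=0, C('7')=1, C('9')=4, C('x')=5, C('z')=6
L[0]='z': occ=0, LF[0]=C('z')+0=6+0=6
L[1]='9': occ=0, LF[1]=C('9')+0=4+0=4
L[2]='7': occ=0, LF[2]=C('7')+0=1+0=1
L[3]='7': occ=1, LF[3]=C('7')+1=1+1=2
L[4]='$': occ=0, LF[4]=C('$')+0=0+0=0
L[5]='7': occ=2, LF[5]=C('7')+2=1+2=3
L[6]='x': occ=0, LF[6]=C('x')+0=5+0=5

Answer: 6 4 1 2 0 3 5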